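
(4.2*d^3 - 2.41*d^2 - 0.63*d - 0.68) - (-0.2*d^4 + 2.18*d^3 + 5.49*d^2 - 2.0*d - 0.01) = 0.2*d^4 + 2.02*d^3 - 7.9*d^2 + 1.37*d - 0.67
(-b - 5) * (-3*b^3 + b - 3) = 3*b^4 + 15*b^3 - b^2 - 2*b + 15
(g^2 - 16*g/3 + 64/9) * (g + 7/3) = g^3 - 3*g^2 - 16*g/3 + 448/27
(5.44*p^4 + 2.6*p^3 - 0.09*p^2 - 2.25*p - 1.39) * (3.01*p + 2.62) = 16.3744*p^5 + 22.0788*p^4 + 6.5411*p^3 - 7.0083*p^2 - 10.0789*p - 3.6418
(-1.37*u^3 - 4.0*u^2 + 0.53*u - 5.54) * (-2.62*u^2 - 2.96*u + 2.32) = 3.5894*u^5 + 14.5352*u^4 + 7.273*u^3 + 3.666*u^2 + 17.628*u - 12.8528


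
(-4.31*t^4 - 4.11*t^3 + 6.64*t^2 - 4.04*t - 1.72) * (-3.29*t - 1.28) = 14.1799*t^5 + 19.0387*t^4 - 16.5848*t^3 + 4.7924*t^2 + 10.83*t + 2.2016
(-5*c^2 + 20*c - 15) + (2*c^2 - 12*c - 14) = -3*c^2 + 8*c - 29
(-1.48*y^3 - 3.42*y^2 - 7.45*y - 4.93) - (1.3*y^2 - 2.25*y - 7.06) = -1.48*y^3 - 4.72*y^2 - 5.2*y + 2.13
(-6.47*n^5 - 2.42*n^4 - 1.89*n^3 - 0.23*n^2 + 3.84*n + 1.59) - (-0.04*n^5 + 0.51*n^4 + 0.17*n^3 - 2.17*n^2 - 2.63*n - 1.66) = -6.43*n^5 - 2.93*n^4 - 2.06*n^3 + 1.94*n^2 + 6.47*n + 3.25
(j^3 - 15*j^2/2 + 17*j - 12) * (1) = j^3 - 15*j^2/2 + 17*j - 12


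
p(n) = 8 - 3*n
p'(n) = -3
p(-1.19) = 11.57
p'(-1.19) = -3.00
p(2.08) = 1.76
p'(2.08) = -3.00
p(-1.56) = 12.68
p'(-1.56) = -3.00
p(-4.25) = 20.75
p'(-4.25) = -3.00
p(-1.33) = 11.99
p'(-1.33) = -3.00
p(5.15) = -7.45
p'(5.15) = -3.00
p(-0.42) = 9.26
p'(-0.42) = -3.00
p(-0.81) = 10.43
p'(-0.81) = -3.00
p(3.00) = -1.00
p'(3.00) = -3.00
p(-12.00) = 44.00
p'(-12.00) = -3.00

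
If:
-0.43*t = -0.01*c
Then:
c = 43.0*t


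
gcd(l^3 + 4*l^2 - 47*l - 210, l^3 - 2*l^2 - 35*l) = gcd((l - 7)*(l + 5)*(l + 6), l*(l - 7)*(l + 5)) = l^2 - 2*l - 35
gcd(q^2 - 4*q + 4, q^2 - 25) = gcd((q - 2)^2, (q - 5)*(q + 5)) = 1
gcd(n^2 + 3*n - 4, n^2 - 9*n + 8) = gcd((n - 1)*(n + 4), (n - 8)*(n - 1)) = n - 1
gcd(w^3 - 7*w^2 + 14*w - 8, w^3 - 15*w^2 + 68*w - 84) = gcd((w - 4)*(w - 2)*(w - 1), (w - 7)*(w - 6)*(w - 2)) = w - 2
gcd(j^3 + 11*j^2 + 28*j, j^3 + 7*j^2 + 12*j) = j^2 + 4*j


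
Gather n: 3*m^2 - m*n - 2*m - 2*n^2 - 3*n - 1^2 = 3*m^2 - 2*m - 2*n^2 + n*(-m - 3) - 1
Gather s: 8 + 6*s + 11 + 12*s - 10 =18*s + 9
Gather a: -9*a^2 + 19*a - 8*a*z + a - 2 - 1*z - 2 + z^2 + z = -9*a^2 + a*(20 - 8*z) + z^2 - 4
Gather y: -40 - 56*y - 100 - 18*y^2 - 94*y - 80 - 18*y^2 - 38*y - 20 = -36*y^2 - 188*y - 240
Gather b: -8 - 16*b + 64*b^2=64*b^2 - 16*b - 8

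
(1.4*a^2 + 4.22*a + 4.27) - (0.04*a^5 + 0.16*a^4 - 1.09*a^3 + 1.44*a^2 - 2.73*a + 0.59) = -0.04*a^5 - 0.16*a^4 + 1.09*a^3 - 0.04*a^2 + 6.95*a + 3.68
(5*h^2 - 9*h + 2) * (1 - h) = -5*h^3 + 14*h^2 - 11*h + 2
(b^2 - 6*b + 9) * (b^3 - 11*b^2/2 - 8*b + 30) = b^5 - 23*b^4/2 + 34*b^3 + 57*b^2/2 - 252*b + 270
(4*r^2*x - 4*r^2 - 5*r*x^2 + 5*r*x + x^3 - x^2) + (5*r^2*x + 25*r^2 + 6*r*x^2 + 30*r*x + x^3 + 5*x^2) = 9*r^2*x + 21*r^2 + r*x^2 + 35*r*x + 2*x^3 + 4*x^2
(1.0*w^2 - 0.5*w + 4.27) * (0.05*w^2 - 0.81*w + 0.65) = 0.05*w^4 - 0.835*w^3 + 1.2685*w^2 - 3.7837*w + 2.7755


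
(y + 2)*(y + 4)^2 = y^3 + 10*y^2 + 32*y + 32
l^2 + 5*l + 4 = (l + 1)*(l + 4)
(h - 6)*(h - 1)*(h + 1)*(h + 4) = h^4 - 2*h^3 - 25*h^2 + 2*h + 24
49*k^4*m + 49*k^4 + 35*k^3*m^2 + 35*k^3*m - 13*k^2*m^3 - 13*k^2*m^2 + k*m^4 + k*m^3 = (-7*k + m)^2*(k + m)*(k*m + k)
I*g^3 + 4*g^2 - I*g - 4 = (g + 1)*(g - 4*I)*(I*g - I)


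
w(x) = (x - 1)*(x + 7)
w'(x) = 2*x + 6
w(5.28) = 52.56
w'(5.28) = 16.56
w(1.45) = 3.80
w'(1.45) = 8.90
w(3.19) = 22.32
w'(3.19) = 12.38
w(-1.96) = -14.92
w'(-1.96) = 2.08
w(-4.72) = -13.04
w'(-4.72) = -3.44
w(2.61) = 15.47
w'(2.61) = 11.22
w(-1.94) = -14.88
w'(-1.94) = 2.12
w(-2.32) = -15.54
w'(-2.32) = 1.36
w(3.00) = 20.00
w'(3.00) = 12.00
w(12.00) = 209.00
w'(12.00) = 30.00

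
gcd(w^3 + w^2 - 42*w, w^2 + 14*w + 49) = w + 7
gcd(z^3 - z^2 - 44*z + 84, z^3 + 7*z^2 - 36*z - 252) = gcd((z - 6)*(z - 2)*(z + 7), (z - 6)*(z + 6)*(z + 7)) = z^2 + z - 42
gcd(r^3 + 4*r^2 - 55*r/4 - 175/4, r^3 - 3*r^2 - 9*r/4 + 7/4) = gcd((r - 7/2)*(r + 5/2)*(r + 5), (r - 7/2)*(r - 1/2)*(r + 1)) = r - 7/2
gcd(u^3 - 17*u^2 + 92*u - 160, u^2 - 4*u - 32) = u - 8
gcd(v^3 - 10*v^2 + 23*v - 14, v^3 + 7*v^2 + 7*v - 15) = v - 1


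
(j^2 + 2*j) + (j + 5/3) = j^2 + 3*j + 5/3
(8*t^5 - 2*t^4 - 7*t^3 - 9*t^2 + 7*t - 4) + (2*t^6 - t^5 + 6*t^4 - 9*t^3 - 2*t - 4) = 2*t^6 + 7*t^5 + 4*t^4 - 16*t^3 - 9*t^2 + 5*t - 8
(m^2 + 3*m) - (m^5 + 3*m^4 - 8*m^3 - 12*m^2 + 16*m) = -m^5 - 3*m^4 + 8*m^3 + 13*m^2 - 13*m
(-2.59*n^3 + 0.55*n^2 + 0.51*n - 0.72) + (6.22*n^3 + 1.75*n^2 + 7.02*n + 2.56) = 3.63*n^3 + 2.3*n^2 + 7.53*n + 1.84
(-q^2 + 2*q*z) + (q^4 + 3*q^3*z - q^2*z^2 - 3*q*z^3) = q^4 + 3*q^3*z - q^2*z^2 - q^2 - 3*q*z^3 + 2*q*z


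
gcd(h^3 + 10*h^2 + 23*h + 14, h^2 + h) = h + 1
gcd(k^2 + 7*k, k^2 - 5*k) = k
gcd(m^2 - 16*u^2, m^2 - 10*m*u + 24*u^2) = -m + 4*u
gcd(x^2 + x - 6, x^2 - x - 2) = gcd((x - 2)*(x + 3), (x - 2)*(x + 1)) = x - 2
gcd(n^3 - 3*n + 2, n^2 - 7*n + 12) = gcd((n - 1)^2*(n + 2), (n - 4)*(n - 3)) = 1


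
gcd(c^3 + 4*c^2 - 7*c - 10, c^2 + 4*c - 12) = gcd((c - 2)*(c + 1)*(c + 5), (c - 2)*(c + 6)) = c - 2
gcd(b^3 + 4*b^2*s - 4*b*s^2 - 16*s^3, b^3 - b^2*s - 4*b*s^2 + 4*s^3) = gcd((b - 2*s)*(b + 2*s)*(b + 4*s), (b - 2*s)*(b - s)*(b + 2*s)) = -b^2 + 4*s^2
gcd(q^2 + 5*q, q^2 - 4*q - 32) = 1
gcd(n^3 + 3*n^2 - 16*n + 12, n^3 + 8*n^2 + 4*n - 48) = n^2 + 4*n - 12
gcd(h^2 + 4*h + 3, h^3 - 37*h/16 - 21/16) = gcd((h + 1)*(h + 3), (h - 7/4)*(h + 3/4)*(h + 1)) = h + 1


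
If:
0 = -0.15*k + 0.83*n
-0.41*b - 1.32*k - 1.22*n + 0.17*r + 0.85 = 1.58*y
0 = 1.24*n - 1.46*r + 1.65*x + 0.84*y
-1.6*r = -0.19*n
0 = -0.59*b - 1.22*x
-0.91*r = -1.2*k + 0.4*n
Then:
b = 0.44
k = 0.00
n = 0.00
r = 0.00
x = -0.22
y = 0.42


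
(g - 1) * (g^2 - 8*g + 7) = g^3 - 9*g^2 + 15*g - 7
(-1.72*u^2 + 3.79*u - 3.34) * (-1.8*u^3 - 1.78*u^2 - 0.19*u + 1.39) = 3.096*u^5 - 3.7604*u^4 - 0.4074*u^3 + 2.8343*u^2 + 5.9027*u - 4.6426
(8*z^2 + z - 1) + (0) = 8*z^2 + z - 1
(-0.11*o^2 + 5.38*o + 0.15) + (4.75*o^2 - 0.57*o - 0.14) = 4.64*o^2 + 4.81*o + 0.00999999999999998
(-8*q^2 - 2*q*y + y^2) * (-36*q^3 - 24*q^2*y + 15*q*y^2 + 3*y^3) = 288*q^5 + 264*q^4*y - 108*q^3*y^2 - 78*q^2*y^3 + 9*q*y^4 + 3*y^5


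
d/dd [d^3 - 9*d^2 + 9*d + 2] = 3*d^2 - 18*d + 9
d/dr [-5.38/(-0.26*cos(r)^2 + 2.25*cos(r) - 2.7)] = (2.7976*cos(r) - 12.105)*sin(r)/(0.26*cos(r)^2 - 2.25*cos(r) + 2.7)^2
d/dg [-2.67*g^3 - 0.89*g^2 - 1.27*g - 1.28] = -8.01*g^2 - 1.78*g - 1.27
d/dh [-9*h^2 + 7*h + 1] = 7 - 18*h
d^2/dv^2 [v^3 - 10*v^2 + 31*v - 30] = 6*v - 20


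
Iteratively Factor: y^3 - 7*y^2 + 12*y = (y)*(y^2 - 7*y + 12) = y*(y - 4)*(y - 3)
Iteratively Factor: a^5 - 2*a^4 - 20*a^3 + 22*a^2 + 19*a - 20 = (a + 4)*(a^4 - 6*a^3 + 4*a^2 + 6*a - 5) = (a - 5)*(a + 4)*(a^3 - a^2 - a + 1) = (a - 5)*(a + 1)*(a + 4)*(a^2 - 2*a + 1) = (a - 5)*(a - 1)*(a + 1)*(a + 4)*(a - 1)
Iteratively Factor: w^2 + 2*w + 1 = (w + 1)*(w + 1)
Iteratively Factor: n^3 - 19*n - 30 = (n - 5)*(n^2 + 5*n + 6) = (n - 5)*(n + 2)*(n + 3)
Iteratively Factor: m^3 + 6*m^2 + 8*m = (m)*(m^2 + 6*m + 8) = m*(m + 2)*(m + 4)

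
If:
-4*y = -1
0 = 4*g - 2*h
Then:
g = h/2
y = 1/4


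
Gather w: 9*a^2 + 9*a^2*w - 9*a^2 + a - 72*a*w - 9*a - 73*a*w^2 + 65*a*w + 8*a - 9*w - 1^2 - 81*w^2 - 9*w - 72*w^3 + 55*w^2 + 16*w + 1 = -72*w^3 + w^2*(-73*a - 26) + w*(9*a^2 - 7*a - 2)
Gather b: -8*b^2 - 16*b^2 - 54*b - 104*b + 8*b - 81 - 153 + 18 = -24*b^2 - 150*b - 216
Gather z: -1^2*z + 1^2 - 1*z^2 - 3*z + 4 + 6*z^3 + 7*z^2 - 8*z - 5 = 6*z^3 + 6*z^2 - 12*z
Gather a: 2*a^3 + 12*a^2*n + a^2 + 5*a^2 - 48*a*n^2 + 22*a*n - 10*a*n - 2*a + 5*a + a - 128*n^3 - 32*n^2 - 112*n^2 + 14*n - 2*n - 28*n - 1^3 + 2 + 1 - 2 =2*a^3 + a^2*(12*n + 6) + a*(-48*n^2 + 12*n + 4) - 128*n^3 - 144*n^2 - 16*n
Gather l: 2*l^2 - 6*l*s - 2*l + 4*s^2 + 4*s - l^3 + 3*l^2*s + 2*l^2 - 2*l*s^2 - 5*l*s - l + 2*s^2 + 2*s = -l^3 + l^2*(3*s + 4) + l*(-2*s^2 - 11*s - 3) + 6*s^2 + 6*s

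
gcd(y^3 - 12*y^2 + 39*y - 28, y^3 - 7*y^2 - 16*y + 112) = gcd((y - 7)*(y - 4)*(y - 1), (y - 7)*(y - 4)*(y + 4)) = y^2 - 11*y + 28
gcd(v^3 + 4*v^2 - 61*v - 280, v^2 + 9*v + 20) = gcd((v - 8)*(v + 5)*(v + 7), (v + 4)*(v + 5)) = v + 5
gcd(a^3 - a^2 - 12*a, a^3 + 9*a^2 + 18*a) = a^2 + 3*a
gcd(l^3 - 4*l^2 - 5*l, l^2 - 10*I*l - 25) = 1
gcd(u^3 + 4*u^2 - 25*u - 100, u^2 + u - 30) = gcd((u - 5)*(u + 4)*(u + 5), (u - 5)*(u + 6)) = u - 5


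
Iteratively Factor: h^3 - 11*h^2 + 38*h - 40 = (h - 5)*(h^2 - 6*h + 8) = (h - 5)*(h - 2)*(h - 4)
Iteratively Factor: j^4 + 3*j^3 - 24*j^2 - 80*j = (j - 5)*(j^3 + 8*j^2 + 16*j) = j*(j - 5)*(j^2 + 8*j + 16) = j*(j - 5)*(j + 4)*(j + 4)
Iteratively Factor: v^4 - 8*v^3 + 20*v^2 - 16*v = (v - 2)*(v^3 - 6*v^2 + 8*v) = (v - 4)*(v - 2)*(v^2 - 2*v) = v*(v - 4)*(v - 2)*(v - 2)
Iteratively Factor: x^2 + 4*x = (x)*(x + 4)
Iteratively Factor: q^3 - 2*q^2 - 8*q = (q + 2)*(q^2 - 4*q) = q*(q + 2)*(q - 4)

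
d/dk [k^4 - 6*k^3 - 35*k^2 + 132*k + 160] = 4*k^3 - 18*k^2 - 70*k + 132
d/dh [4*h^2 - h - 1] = 8*h - 1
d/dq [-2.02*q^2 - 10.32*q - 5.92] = -4.04*q - 10.32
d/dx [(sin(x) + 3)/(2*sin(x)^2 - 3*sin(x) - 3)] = (-12*sin(x) + cos(2*x) + 5)*cos(x)/(3*sin(x) + cos(2*x) + 2)^2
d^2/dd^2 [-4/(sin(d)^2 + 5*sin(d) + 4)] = 4*(4*sin(d)^3 + 11*sin(d)^2 - 8*sin(d) - 42)/((sin(d) + 1)^2*(sin(d) + 4)^3)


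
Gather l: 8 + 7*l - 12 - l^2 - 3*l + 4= -l^2 + 4*l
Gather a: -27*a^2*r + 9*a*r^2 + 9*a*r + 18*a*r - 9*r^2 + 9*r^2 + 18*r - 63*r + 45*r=-27*a^2*r + a*(9*r^2 + 27*r)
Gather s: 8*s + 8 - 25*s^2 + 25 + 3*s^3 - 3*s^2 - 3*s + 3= 3*s^3 - 28*s^2 + 5*s + 36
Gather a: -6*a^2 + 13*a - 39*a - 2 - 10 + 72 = -6*a^2 - 26*a + 60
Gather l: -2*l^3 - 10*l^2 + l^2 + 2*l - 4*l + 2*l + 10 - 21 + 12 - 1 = -2*l^3 - 9*l^2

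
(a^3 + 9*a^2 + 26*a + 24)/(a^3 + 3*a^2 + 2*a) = (a^2 + 7*a + 12)/(a*(a + 1))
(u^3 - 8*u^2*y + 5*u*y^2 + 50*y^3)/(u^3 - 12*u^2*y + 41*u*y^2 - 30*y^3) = (u^2 - 3*u*y - 10*y^2)/(u^2 - 7*u*y + 6*y^2)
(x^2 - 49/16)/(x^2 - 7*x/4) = (x + 7/4)/x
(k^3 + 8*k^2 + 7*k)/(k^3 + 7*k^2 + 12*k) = (k^2 + 8*k + 7)/(k^2 + 7*k + 12)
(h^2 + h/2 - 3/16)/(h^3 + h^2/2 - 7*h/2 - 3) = (2*h^2 + h - 3/8)/(2*h^3 + h^2 - 7*h - 6)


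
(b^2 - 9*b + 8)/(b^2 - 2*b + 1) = (b - 8)/(b - 1)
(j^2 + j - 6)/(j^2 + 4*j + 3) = (j - 2)/(j + 1)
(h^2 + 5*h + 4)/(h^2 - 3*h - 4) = (h + 4)/(h - 4)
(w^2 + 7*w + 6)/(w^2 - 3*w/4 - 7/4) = 4*(w + 6)/(4*w - 7)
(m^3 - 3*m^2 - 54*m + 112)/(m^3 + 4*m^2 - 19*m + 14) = (m - 8)/(m - 1)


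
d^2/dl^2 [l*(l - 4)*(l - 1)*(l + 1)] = 12*l^2 - 24*l - 2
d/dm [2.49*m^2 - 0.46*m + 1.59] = 4.98*m - 0.46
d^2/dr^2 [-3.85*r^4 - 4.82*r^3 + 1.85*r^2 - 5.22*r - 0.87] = -46.2*r^2 - 28.92*r + 3.7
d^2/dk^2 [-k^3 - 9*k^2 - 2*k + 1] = -6*k - 18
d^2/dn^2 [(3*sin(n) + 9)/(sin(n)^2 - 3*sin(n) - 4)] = 3*(-sin(n)^4 - 14*sin(n)^3 + 19*sin(n)^2 - 64*sin(n) + 54)/((sin(n) - 4)^3*(sin(n) + 1)^2)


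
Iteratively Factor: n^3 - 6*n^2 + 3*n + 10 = (n - 2)*(n^2 - 4*n - 5) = (n - 5)*(n - 2)*(n + 1)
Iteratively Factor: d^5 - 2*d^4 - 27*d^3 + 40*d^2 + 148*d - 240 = (d - 5)*(d^4 + 3*d^3 - 12*d^2 - 20*d + 48) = (d - 5)*(d + 4)*(d^3 - d^2 - 8*d + 12) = (d - 5)*(d - 2)*(d + 4)*(d^2 + d - 6) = (d - 5)*(d - 2)*(d + 3)*(d + 4)*(d - 2)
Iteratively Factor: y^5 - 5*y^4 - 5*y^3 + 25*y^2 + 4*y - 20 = (y - 1)*(y^4 - 4*y^3 - 9*y^2 + 16*y + 20) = (y - 2)*(y - 1)*(y^3 - 2*y^2 - 13*y - 10) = (y - 2)*(y - 1)*(y + 1)*(y^2 - 3*y - 10) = (y - 2)*(y - 1)*(y + 1)*(y + 2)*(y - 5)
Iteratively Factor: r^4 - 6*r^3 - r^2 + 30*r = (r)*(r^3 - 6*r^2 - r + 30) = r*(r - 3)*(r^2 - 3*r - 10) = r*(r - 5)*(r - 3)*(r + 2)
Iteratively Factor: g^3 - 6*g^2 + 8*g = (g - 2)*(g^2 - 4*g) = (g - 4)*(g - 2)*(g)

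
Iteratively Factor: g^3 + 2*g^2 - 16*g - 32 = (g + 4)*(g^2 - 2*g - 8) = (g - 4)*(g + 4)*(g + 2)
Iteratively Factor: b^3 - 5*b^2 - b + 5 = (b - 1)*(b^2 - 4*b - 5) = (b - 1)*(b + 1)*(b - 5)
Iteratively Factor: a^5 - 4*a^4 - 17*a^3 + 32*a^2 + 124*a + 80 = (a + 2)*(a^4 - 6*a^3 - 5*a^2 + 42*a + 40) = (a + 2)^2*(a^3 - 8*a^2 + 11*a + 20) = (a + 1)*(a + 2)^2*(a^2 - 9*a + 20) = (a - 5)*(a + 1)*(a + 2)^2*(a - 4)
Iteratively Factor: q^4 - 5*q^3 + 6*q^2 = (q)*(q^3 - 5*q^2 + 6*q) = q*(q - 3)*(q^2 - 2*q) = q*(q - 3)*(q - 2)*(q)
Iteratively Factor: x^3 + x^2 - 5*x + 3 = (x + 3)*(x^2 - 2*x + 1) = (x - 1)*(x + 3)*(x - 1)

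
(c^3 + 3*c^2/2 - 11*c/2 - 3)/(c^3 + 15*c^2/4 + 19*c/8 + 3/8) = 4*(c - 2)/(4*c + 1)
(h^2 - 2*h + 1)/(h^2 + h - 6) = (h^2 - 2*h + 1)/(h^2 + h - 6)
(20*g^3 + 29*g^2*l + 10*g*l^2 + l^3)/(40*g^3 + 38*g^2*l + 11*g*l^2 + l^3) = (g + l)/(2*g + l)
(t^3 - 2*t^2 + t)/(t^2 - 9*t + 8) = t*(t - 1)/(t - 8)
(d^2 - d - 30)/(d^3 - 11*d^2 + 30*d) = (d + 5)/(d*(d - 5))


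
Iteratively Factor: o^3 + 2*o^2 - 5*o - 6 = (o + 3)*(o^2 - o - 2) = (o - 2)*(o + 3)*(o + 1)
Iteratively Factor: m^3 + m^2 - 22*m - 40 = (m + 2)*(m^2 - m - 20) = (m - 5)*(m + 2)*(m + 4)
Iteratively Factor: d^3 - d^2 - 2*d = (d + 1)*(d^2 - 2*d) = d*(d + 1)*(d - 2)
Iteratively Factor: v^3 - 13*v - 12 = (v - 4)*(v^2 + 4*v + 3) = (v - 4)*(v + 3)*(v + 1)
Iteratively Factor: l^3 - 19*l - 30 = (l + 3)*(l^2 - 3*l - 10) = (l + 2)*(l + 3)*(l - 5)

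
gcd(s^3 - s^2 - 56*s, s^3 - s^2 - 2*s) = s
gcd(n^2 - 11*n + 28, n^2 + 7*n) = 1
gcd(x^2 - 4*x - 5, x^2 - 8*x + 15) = x - 5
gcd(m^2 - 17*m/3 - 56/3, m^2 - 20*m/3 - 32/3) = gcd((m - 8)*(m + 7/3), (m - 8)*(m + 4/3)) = m - 8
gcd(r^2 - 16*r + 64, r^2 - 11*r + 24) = r - 8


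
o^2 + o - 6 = (o - 2)*(o + 3)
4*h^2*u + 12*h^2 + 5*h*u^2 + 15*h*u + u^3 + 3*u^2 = (h + u)*(4*h + u)*(u + 3)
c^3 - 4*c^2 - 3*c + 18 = (c - 3)^2*(c + 2)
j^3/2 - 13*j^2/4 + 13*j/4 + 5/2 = (j/2 + 1/4)*(j - 5)*(j - 2)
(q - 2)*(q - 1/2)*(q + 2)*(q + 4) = q^4 + 7*q^3/2 - 6*q^2 - 14*q + 8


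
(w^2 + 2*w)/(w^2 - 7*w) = (w + 2)/(w - 7)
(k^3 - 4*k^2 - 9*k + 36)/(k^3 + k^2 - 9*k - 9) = (k - 4)/(k + 1)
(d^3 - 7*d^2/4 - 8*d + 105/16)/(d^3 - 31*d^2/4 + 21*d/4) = (d^2 - d - 35/4)/(d*(d - 7))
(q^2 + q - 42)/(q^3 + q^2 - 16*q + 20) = (q^2 + q - 42)/(q^3 + q^2 - 16*q + 20)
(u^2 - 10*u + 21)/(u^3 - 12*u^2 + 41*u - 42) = 1/(u - 2)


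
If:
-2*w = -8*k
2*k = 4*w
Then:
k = 0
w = 0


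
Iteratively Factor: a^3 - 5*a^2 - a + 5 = (a + 1)*(a^2 - 6*a + 5) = (a - 1)*(a + 1)*(a - 5)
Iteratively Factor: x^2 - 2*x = (x - 2)*(x)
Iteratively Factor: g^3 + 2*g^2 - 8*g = (g + 4)*(g^2 - 2*g) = (g - 2)*(g + 4)*(g)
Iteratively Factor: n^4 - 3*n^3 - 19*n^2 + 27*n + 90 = (n + 3)*(n^3 - 6*n^2 - n + 30) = (n + 2)*(n + 3)*(n^2 - 8*n + 15) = (n - 3)*(n + 2)*(n + 3)*(n - 5)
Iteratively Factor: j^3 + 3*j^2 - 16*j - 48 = (j + 3)*(j^2 - 16) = (j + 3)*(j + 4)*(j - 4)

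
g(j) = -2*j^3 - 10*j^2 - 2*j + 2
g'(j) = -6*j^2 - 20*j - 2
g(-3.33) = -28.38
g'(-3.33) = -1.93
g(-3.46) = -27.95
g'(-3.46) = -4.63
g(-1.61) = -12.35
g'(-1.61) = 14.65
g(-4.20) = -17.82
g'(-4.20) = -23.84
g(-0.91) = -2.95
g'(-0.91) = 11.23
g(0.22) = 1.05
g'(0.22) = -6.69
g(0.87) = -8.63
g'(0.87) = -23.94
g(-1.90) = -16.58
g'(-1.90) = 14.34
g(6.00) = -802.00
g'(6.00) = -338.00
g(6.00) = -802.00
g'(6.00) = -338.00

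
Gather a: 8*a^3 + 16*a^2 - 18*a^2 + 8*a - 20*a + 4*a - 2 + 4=8*a^3 - 2*a^2 - 8*a + 2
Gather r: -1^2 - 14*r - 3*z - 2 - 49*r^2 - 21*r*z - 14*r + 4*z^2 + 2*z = -49*r^2 + r*(-21*z - 28) + 4*z^2 - z - 3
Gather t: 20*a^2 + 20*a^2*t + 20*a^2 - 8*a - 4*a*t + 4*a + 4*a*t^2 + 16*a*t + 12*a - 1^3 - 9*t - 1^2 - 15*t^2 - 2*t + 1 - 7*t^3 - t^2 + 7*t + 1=40*a^2 + 8*a - 7*t^3 + t^2*(4*a - 16) + t*(20*a^2 + 12*a - 4)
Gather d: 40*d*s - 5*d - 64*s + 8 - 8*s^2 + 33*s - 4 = d*(40*s - 5) - 8*s^2 - 31*s + 4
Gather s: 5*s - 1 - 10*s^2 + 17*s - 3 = -10*s^2 + 22*s - 4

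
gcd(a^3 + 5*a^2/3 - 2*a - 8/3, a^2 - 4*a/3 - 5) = 1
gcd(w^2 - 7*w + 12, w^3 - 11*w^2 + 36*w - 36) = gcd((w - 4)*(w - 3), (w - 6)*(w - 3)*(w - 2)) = w - 3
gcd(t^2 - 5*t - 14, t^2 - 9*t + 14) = t - 7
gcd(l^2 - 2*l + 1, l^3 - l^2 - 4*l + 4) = l - 1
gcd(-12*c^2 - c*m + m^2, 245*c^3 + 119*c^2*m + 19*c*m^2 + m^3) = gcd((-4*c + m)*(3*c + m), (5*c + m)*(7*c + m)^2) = 1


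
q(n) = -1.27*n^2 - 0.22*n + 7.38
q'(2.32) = -6.11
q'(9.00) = -23.08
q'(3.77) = -9.80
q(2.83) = -3.41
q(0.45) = 7.02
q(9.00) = -97.47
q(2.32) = 0.03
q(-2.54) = -0.25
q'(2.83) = -7.41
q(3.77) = -11.50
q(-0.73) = 6.86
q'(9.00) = -23.08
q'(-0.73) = 1.63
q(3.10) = -5.51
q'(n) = -2.54*n - 0.22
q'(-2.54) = 6.23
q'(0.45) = -1.36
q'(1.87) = -4.97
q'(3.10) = -8.09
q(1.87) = 2.53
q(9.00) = -97.47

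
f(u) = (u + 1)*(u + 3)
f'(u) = 2*u + 4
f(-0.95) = 0.10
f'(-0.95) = 2.10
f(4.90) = 46.61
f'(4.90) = 13.80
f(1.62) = 12.10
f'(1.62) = 7.24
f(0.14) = 3.58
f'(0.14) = 4.28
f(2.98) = 23.80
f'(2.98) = 9.96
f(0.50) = 5.25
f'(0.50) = 5.00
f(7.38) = 86.98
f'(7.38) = 18.76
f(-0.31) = 1.86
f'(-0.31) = 3.38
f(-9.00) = 48.00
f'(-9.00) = -14.00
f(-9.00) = 48.00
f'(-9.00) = -14.00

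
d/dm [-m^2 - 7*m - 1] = -2*m - 7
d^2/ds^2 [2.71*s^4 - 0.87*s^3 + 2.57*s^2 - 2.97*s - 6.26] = 32.52*s^2 - 5.22*s + 5.14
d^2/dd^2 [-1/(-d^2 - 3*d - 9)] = 2*(-d^2 - 3*d + (2*d + 3)^2 - 9)/(d^2 + 3*d + 9)^3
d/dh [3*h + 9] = 3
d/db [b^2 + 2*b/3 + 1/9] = 2*b + 2/3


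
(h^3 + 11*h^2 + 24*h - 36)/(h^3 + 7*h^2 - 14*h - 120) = (h^2 + 5*h - 6)/(h^2 + h - 20)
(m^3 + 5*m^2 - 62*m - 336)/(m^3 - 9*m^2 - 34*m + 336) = (m + 7)/(m - 7)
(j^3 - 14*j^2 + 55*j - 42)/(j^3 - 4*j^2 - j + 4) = (j^2 - 13*j + 42)/(j^2 - 3*j - 4)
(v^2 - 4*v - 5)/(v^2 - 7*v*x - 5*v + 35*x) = (-v - 1)/(-v + 7*x)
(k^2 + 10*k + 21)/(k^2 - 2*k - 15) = (k + 7)/(k - 5)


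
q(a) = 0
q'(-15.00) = 0.00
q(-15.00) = 0.00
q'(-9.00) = 0.00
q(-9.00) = 0.00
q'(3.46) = 0.00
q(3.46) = 0.00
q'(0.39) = 0.00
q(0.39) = 0.00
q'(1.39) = 0.00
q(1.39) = 0.00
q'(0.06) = 0.00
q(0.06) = 0.00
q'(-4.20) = 0.00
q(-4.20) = 0.00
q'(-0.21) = 0.00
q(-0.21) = 0.00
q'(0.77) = 0.00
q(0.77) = 0.00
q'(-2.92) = 0.00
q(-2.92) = 0.00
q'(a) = 0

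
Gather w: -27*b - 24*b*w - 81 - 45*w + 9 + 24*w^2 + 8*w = -27*b + 24*w^2 + w*(-24*b - 37) - 72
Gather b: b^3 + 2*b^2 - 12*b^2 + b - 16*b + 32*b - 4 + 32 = b^3 - 10*b^2 + 17*b + 28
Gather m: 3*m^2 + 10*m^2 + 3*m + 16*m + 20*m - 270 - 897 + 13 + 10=13*m^2 + 39*m - 1144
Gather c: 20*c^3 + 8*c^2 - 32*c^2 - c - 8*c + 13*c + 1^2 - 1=20*c^3 - 24*c^2 + 4*c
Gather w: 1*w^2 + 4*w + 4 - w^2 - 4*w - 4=0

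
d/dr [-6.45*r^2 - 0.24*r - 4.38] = -12.9*r - 0.24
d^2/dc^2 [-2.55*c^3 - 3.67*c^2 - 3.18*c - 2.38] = -15.3*c - 7.34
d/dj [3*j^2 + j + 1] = 6*j + 1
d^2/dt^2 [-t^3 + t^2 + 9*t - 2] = 2 - 6*t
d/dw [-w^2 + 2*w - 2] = 2 - 2*w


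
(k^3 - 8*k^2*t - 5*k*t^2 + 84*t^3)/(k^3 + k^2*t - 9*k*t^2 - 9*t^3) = (-k^2 + 11*k*t - 28*t^2)/(-k^2 + 2*k*t + 3*t^2)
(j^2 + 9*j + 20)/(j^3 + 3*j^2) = (j^2 + 9*j + 20)/(j^2*(j + 3))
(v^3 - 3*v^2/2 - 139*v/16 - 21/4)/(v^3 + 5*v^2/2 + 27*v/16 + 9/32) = 2*(4*v^2 - 9*v - 28)/(8*v^2 + 14*v + 3)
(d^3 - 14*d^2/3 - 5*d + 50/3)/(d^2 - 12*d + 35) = (3*d^2 + d - 10)/(3*(d - 7))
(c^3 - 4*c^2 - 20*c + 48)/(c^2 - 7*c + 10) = (c^2 - 2*c - 24)/(c - 5)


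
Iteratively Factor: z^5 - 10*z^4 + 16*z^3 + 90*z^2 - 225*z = (z)*(z^4 - 10*z^3 + 16*z^2 + 90*z - 225) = z*(z - 3)*(z^3 - 7*z^2 - 5*z + 75) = z*(z - 3)*(z + 3)*(z^2 - 10*z + 25) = z*(z - 5)*(z - 3)*(z + 3)*(z - 5)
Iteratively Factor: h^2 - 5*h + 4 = (h - 1)*(h - 4)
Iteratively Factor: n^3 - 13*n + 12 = (n - 1)*(n^2 + n - 12) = (n - 1)*(n + 4)*(n - 3)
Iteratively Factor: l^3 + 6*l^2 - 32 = (l + 4)*(l^2 + 2*l - 8) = (l + 4)^2*(l - 2)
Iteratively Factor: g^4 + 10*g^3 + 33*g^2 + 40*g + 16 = (g + 4)*(g^3 + 6*g^2 + 9*g + 4) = (g + 1)*(g + 4)*(g^2 + 5*g + 4) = (g + 1)*(g + 4)^2*(g + 1)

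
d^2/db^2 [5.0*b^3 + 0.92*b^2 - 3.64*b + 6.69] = 30.0*b + 1.84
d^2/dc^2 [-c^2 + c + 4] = -2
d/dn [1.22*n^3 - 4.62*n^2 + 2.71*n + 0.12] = 3.66*n^2 - 9.24*n + 2.71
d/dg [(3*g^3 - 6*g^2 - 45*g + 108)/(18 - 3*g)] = 2*(-g^3 + 10*g^2 - 12*g - 27)/(g^2 - 12*g + 36)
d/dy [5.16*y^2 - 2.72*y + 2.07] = 10.32*y - 2.72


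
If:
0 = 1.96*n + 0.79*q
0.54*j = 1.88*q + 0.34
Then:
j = 3.48148148148148*q + 0.62962962962963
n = -0.403061224489796*q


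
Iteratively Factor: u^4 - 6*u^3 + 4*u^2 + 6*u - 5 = (u - 5)*(u^3 - u^2 - u + 1) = (u - 5)*(u - 1)*(u^2 - 1) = (u - 5)*(u - 1)^2*(u + 1)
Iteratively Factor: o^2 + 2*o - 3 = (o - 1)*(o + 3)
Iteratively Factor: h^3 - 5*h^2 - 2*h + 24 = (h + 2)*(h^2 - 7*h + 12) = (h - 3)*(h + 2)*(h - 4)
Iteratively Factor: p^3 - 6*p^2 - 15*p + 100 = (p + 4)*(p^2 - 10*p + 25) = (p - 5)*(p + 4)*(p - 5)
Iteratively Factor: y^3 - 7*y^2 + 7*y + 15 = (y - 5)*(y^2 - 2*y - 3) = (y - 5)*(y - 3)*(y + 1)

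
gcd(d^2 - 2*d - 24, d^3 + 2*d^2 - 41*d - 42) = d - 6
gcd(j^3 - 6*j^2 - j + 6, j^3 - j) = j^2 - 1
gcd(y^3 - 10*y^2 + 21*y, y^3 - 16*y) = y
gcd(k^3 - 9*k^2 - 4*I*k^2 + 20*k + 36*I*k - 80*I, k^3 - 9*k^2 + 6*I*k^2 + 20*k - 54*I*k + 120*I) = k^2 - 9*k + 20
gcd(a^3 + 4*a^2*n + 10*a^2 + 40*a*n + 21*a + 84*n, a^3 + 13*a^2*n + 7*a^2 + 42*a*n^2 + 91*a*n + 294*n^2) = a + 7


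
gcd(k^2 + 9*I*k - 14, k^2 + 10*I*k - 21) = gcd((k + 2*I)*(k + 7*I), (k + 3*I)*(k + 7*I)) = k + 7*I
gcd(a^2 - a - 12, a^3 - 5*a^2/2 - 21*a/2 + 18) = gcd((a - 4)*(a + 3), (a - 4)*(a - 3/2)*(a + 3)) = a^2 - a - 12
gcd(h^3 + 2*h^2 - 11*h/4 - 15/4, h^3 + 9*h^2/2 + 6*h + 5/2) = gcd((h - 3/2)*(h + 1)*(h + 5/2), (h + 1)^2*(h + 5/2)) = h^2 + 7*h/2 + 5/2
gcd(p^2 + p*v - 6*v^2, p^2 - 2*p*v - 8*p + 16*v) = p - 2*v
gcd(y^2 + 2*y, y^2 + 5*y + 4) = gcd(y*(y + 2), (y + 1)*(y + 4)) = 1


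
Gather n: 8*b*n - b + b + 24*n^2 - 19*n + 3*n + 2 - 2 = 24*n^2 + n*(8*b - 16)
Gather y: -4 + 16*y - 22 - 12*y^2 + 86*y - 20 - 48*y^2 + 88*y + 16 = -60*y^2 + 190*y - 30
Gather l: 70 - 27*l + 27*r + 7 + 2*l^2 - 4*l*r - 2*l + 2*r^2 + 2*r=2*l^2 + l*(-4*r - 29) + 2*r^2 + 29*r + 77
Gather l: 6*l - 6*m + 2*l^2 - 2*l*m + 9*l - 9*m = 2*l^2 + l*(15 - 2*m) - 15*m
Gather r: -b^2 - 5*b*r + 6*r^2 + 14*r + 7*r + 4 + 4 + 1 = -b^2 + 6*r^2 + r*(21 - 5*b) + 9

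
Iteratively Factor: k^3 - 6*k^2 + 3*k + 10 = (k - 5)*(k^2 - k - 2) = (k - 5)*(k - 2)*(k + 1)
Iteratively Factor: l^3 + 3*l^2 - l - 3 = (l - 1)*(l^2 + 4*l + 3) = (l - 1)*(l + 1)*(l + 3)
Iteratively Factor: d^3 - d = (d)*(d^2 - 1) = d*(d + 1)*(d - 1)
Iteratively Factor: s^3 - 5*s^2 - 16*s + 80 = (s + 4)*(s^2 - 9*s + 20) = (s - 5)*(s + 4)*(s - 4)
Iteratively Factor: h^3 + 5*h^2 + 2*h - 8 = (h + 2)*(h^2 + 3*h - 4) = (h - 1)*(h + 2)*(h + 4)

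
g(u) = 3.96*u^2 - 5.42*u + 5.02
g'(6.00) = 42.10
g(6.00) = 115.06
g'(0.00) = -5.42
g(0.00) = 5.02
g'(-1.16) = -14.61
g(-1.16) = 16.64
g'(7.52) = 54.14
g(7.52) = 188.20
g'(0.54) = -1.14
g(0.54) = 3.25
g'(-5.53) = -49.22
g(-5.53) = 156.09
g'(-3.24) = -31.08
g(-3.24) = 64.15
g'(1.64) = 7.57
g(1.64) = 6.78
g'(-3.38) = -32.19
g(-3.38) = 68.58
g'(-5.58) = -49.61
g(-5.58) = 158.56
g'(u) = 7.92*u - 5.42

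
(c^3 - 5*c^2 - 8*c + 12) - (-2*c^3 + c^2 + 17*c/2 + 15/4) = 3*c^3 - 6*c^2 - 33*c/2 + 33/4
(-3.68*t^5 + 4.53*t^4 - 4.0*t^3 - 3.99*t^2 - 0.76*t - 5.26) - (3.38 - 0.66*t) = -3.68*t^5 + 4.53*t^4 - 4.0*t^3 - 3.99*t^2 - 0.1*t - 8.64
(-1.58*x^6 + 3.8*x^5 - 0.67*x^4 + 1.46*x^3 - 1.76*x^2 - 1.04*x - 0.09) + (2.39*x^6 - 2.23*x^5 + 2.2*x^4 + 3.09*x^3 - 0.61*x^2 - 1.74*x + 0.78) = 0.81*x^6 + 1.57*x^5 + 1.53*x^4 + 4.55*x^3 - 2.37*x^2 - 2.78*x + 0.69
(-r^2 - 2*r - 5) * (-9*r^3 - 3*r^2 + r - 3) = 9*r^5 + 21*r^4 + 50*r^3 + 16*r^2 + r + 15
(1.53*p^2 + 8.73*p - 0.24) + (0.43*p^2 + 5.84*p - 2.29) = 1.96*p^2 + 14.57*p - 2.53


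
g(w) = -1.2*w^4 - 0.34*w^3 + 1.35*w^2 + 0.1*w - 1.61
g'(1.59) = -17.48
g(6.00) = -1581.05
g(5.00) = -759.86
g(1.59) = -7.07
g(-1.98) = -12.32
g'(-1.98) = 28.01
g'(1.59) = -17.48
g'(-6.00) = 983.98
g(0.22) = -1.53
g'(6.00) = -1057.22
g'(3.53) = -214.22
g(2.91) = -84.32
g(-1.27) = -1.98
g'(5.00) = -611.90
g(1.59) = -7.07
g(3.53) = -185.72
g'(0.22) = 0.59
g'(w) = -4.8*w^3 - 1.02*w^2 + 2.7*w + 0.1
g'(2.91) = -118.96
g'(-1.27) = 4.86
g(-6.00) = -1435.37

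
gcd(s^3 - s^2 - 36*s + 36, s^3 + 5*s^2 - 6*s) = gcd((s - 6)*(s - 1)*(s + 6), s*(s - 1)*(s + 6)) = s^2 + 5*s - 6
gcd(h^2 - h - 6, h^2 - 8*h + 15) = h - 3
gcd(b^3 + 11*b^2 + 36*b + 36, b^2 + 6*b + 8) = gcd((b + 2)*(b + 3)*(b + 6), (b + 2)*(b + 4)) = b + 2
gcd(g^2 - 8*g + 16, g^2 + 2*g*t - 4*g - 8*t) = g - 4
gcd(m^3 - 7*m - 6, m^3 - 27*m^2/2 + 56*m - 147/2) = m - 3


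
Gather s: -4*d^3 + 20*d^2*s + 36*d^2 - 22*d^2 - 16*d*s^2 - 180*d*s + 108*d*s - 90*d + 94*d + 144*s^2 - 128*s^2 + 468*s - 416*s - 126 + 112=-4*d^3 + 14*d^2 + 4*d + s^2*(16 - 16*d) + s*(20*d^2 - 72*d + 52) - 14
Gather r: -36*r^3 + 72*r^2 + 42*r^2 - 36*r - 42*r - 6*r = -36*r^3 + 114*r^2 - 84*r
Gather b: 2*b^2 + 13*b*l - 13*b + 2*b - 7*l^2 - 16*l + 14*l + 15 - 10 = 2*b^2 + b*(13*l - 11) - 7*l^2 - 2*l + 5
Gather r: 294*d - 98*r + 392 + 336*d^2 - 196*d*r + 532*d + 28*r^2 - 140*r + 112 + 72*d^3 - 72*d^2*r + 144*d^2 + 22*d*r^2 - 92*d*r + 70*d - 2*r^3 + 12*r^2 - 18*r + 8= 72*d^3 + 480*d^2 + 896*d - 2*r^3 + r^2*(22*d + 40) + r*(-72*d^2 - 288*d - 256) + 512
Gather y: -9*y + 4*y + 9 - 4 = 5 - 5*y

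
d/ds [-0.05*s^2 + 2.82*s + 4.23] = 2.82 - 0.1*s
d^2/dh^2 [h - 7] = 0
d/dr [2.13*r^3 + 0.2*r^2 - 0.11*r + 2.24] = 6.39*r^2 + 0.4*r - 0.11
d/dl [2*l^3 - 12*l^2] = 6*l*(l - 4)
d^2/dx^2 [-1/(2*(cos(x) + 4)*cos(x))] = ((1 - cos(2*x))^2 - 15*cos(x) + 9*cos(2*x) + 3*cos(3*x) - 27)/(2*(cos(x) + 4)^3*cos(x)^3)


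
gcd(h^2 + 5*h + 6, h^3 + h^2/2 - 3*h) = h + 2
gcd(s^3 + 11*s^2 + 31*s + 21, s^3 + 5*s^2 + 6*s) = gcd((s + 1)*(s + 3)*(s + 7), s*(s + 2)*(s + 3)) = s + 3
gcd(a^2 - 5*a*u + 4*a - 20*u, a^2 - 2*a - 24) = a + 4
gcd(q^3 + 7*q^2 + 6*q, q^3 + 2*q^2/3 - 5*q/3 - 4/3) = q + 1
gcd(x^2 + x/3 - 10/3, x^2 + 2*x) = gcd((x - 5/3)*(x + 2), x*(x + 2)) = x + 2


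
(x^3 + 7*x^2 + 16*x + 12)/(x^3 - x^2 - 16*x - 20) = (x + 3)/(x - 5)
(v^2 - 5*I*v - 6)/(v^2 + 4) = (v - 3*I)/(v + 2*I)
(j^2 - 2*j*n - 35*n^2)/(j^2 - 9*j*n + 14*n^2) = (j + 5*n)/(j - 2*n)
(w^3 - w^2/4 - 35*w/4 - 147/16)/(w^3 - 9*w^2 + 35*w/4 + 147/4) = (w + 7/4)/(w - 7)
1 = 1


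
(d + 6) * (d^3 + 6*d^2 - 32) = d^4 + 12*d^3 + 36*d^2 - 32*d - 192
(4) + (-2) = 2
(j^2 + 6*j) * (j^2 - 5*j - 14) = j^4 + j^3 - 44*j^2 - 84*j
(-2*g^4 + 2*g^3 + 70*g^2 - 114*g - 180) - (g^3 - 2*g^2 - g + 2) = -2*g^4 + g^3 + 72*g^2 - 113*g - 182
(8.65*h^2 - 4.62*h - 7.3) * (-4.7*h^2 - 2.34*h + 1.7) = -40.655*h^4 + 1.473*h^3 + 59.8258*h^2 + 9.228*h - 12.41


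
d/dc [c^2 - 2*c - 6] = 2*c - 2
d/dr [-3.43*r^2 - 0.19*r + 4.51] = -6.86*r - 0.19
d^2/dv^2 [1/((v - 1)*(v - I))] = 2*((v - 1)^2 + (v - 1)*(v - I) + (v - I)^2)/((v - 1)^3*(v - I)^3)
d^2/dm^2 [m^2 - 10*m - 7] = 2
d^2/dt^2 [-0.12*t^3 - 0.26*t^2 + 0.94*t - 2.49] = -0.72*t - 0.52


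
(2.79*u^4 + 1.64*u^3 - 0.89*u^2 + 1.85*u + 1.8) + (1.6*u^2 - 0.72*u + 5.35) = 2.79*u^4 + 1.64*u^3 + 0.71*u^2 + 1.13*u + 7.15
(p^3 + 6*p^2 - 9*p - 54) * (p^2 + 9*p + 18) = p^5 + 15*p^4 + 63*p^3 - 27*p^2 - 648*p - 972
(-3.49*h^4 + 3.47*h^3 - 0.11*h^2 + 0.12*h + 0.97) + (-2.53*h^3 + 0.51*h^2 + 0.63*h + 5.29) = -3.49*h^4 + 0.94*h^3 + 0.4*h^2 + 0.75*h + 6.26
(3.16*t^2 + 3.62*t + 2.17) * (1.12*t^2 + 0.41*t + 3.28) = 3.5392*t^4 + 5.35*t^3 + 14.2794*t^2 + 12.7633*t + 7.1176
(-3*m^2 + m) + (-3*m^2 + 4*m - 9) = -6*m^2 + 5*m - 9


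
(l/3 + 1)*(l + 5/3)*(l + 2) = l^3/3 + 20*l^2/9 + 43*l/9 + 10/3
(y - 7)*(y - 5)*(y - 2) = y^3 - 14*y^2 + 59*y - 70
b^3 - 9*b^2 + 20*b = b*(b - 5)*(b - 4)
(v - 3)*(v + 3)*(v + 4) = v^3 + 4*v^2 - 9*v - 36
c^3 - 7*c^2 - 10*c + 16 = (c - 8)*(c - 1)*(c + 2)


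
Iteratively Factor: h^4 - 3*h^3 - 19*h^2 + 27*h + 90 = (h + 3)*(h^3 - 6*h^2 - h + 30) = (h - 3)*(h + 3)*(h^2 - 3*h - 10) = (h - 5)*(h - 3)*(h + 3)*(h + 2)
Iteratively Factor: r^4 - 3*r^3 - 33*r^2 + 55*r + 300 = (r + 4)*(r^3 - 7*r^2 - 5*r + 75) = (r - 5)*(r + 4)*(r^2 - 2*r - 15) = (r - 5)*(r + 3)*(r + 4)*(r - 5)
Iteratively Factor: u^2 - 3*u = (u)*(u - 3)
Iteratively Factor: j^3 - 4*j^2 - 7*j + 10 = (j - 5)*(j^2 + j - 2) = (j - 5)*(j - 1)*(j + 2)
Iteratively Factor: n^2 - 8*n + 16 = (n - 4)*(n - 4)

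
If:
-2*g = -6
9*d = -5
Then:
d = -5/9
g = 3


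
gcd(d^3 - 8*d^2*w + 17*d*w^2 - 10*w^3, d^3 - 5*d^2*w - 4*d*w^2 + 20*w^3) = d^2 - 7*d*w + 10*w^2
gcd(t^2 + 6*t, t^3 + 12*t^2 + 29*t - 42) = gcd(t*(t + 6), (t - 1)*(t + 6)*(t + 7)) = t + 6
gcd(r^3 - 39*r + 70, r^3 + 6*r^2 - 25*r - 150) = r - 5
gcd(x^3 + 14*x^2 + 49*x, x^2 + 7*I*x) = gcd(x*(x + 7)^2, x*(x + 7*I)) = x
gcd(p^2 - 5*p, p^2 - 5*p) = p^2 - 5*p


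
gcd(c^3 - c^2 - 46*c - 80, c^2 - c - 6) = c + 2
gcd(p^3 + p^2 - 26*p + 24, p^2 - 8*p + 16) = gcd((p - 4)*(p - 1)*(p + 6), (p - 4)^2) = p - 4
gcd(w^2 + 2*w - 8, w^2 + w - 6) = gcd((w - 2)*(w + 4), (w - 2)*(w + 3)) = w - 2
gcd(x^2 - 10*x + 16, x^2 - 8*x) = x - 8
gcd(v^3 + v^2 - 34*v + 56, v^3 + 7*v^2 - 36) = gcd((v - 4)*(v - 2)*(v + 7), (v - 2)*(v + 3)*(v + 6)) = v - 2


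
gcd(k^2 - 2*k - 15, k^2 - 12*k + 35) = k - 5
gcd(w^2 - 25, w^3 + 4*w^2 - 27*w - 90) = w - 5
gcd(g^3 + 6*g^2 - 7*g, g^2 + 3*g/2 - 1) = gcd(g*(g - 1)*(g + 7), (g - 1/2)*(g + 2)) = 1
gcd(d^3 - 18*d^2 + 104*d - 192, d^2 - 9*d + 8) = d - 8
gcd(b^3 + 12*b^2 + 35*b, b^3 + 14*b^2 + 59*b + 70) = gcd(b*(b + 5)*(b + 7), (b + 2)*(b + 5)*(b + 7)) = b^2 + 12*b + 35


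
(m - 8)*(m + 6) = m^2 - 2*m - 48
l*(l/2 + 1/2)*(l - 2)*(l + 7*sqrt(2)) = l^4/2 - l^3/2 + 7*sqrt(2)*l^3/2 - 7*sqrt(2)*l^2/2 - l^2 - 7*sqrt(2)*l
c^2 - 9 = (c - 3)*(c + 3)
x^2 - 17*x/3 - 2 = (x - 6)*(x + 1/3)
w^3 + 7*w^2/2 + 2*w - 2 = (w - 1/2)*(w + 2)^2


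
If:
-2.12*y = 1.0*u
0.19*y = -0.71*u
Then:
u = 0.00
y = 0.00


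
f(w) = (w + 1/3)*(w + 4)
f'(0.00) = 4.33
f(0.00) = 1.33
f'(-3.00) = -1.67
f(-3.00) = -2.67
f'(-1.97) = 0.39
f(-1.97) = -3.32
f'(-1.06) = 2.21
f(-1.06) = -2.14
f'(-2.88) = -1.43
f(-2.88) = -2.85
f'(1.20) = 6.73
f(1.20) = 7.97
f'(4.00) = 12.33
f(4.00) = 34.67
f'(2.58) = 9.49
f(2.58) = 19.17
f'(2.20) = 8.73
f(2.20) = 15.71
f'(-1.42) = 1.49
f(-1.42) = -2.80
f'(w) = 2*w + 13/3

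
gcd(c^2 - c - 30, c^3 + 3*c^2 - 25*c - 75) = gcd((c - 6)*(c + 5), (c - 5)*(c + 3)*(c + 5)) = c + 5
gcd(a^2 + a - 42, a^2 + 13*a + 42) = a + 7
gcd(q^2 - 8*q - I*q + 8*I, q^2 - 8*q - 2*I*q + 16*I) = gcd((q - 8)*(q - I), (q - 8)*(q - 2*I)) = q - 8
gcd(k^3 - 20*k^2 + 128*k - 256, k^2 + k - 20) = k - 4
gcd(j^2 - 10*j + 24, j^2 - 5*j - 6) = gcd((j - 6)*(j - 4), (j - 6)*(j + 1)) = j - 6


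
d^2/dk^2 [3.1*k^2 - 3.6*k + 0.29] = 6.20000000000000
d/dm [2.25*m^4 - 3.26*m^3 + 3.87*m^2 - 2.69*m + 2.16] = 9.0*m^3 - 9.78*m^2 + 7.74*m - 2.69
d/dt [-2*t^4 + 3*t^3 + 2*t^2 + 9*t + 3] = -8*t^3 + 9*t^2 + 4*t + 9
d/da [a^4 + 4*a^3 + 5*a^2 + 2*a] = 4*a^3 + 12*a^2 + 10*a + 2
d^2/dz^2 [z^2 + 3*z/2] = 2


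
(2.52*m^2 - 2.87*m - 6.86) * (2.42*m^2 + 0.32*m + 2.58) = 6.0984*m^4 - 6.139*m^3 - 11.018*m^2 - 9.5998*m - 17.6988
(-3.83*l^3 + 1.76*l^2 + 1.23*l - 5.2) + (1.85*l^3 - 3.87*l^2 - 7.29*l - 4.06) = -1.98*l^3 - 2.11*l^2 - 6.06*l - 9.26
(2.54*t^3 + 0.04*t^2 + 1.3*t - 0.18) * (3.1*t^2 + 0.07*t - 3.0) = 7.874*t^5 + 0.3018*t^4 - 3.5872*t^3 - 0.587*t^2 - 3.9126*t + 0.54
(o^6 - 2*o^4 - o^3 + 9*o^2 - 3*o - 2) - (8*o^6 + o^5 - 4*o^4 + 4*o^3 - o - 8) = -7*o^6 - o^5 + 2*o^4 - 5*o^3 + 9*o^2 - 2*o + 6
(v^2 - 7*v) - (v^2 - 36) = 36 - 7*v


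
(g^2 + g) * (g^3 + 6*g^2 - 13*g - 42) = g^5 + 7*g^4 - 7*g^3 - 55*g^2 - 42*g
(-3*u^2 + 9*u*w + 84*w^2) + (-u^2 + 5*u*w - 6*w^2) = -4*u^2 + 14*u*w + 78*w^2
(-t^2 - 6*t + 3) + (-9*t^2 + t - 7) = -10*t^2 - 5*t - 4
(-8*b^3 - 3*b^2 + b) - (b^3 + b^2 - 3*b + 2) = -9*b^3 - 4*b^2 + 4*b - 2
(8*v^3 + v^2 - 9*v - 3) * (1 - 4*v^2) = -32*v^5 - 4*v^4 + 44*v^3 + 13*v^2 - 9*v - 3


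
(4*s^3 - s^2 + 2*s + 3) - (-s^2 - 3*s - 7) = 4*s^3 + 5*s + 10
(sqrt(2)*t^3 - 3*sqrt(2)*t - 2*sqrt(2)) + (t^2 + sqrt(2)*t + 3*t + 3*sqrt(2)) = sqrt(2)*t^3 + t^2 - 2*sqrt(2)*t + 3*t + sqrt(2)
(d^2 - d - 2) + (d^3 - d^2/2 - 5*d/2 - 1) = d^3 + d^2/2 - 7*d/2 - 3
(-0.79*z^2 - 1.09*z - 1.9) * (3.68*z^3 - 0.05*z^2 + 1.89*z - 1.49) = -2.9072*z^5 - 3.9717*z^4 - 8.4306*z^3 - 0.788*z^2 - 1.9669*z + 2.831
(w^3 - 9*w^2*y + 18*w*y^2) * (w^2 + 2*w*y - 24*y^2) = w^5 - 7*w^4*y - 24*w^3*y^2 + 252*w^2*y^3 - 432*w*y^4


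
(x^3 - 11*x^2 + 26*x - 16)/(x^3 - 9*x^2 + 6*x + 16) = (x - 1)/(x + 1)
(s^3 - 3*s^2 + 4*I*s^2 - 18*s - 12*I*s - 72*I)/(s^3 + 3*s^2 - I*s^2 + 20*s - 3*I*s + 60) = (s - 6)/(s - 5*I)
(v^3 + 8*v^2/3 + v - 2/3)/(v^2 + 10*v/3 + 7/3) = (3*v^2 + 5*v - 2)/(3*v + 7)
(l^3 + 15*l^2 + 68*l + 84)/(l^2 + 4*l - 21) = (l^2 + 8*l + 12)/(l - 3)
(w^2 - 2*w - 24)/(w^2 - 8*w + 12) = (w + 4)/(w - 2)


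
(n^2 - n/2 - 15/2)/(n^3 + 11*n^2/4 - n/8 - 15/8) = 4*(n - 3)/(4*n^2 + n - 3)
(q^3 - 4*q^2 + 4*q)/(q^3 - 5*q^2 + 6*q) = (q - 2)/(q - 3)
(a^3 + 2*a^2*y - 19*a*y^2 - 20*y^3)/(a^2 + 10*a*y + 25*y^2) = (a^2 - 3*a*y - 4*y^2)/(a + 5*y)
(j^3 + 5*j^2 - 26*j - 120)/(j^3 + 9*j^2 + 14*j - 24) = (j - 5)/(j - 1)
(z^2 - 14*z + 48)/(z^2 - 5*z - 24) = (z - 6)/(z + 3)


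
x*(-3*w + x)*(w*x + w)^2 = -3*w^3*x^3 - 6*w^3*x^2 - 3*w^3*x + w^2*x^4 + 2*w^2*x^3 + w^2*x^2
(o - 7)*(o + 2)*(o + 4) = o^3 - o^2 - 34*o - 56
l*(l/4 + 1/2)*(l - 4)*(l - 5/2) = l^4/4 - 9*l^3/8 - 3*l^2/4 + 5*l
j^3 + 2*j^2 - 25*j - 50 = (j - 5)*(j + 2)*(j + 5)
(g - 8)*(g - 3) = g^2 - 11*g + 24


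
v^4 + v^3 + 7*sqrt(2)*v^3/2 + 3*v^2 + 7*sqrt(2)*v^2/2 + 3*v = v*(v + 1)*(v + sqrt(2)/2)*(v + 3*sqrt(2))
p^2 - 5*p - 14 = (p - 7)*(p + 2)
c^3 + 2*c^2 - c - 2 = (c - 1)*(c + 1)*(c + 2)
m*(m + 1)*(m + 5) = m^3 + 6*m^2 + 5*m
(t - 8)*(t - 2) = t^2 - 10*t + 16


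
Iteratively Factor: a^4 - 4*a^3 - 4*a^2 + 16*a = (a)*(a^3 - 4*a^2 - 4*a + 16) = a*(a - 4)*(a^2 - 4) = a*(a - 4)*(a + 2)*(a - 2)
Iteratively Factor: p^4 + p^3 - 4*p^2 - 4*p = (p + 2)*(p^3 - p^2 - 2*p) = (p + 1)*(p + 2)*(p^2 - 2*p) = (p - 2)*(p + 1)*(p + 2)*(p)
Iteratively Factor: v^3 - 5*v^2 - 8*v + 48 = (v - 4)*(v^2 - v - 12) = (v - 4)*(v + 3)*(v - 4)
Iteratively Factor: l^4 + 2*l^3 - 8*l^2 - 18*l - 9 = (l + 3)*(l^3 - l^2 - 5*l - 3) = (l + 1)*(l + 3)*(l^2 - 2*l - 3) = (l - 3)*(l + 1)*(l + 3)*(l + 1)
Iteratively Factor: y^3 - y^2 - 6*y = (y + 2)*(y^2 - 3*y) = (y - 3)*(y + 2)*(y)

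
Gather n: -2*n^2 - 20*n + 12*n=-2*n^2 - 8*n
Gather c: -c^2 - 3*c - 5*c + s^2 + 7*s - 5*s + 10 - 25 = -c^2 - 8*c + s^2 + 2*s - 15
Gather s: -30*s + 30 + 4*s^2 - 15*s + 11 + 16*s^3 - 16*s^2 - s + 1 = 16*s^3 - 12*s^2 - 46*s + 42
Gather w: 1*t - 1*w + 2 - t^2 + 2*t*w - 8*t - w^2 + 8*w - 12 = -t^2 - 7*t - w^2 + w*(2*t + 7) - 10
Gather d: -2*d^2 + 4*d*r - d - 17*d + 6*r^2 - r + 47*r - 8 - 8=-2*d^2 + d*(4*r - 18) + 6*r^2 + 46*r - 16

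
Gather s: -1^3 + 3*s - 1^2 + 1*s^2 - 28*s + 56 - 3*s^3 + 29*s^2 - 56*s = -3*s^3 + 30*s^2 - 81*s + 54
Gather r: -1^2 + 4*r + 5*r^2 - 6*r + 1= 5*r^2 - 2*r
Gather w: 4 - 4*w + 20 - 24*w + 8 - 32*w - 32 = -60*w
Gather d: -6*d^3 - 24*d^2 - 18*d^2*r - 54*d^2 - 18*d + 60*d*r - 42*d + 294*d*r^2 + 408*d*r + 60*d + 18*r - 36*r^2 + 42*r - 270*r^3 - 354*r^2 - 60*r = -6*d^3 + d^2*(-18*r - 78) + d*(294*r^2 + 468*r) - 270*r^3 - 390*r^2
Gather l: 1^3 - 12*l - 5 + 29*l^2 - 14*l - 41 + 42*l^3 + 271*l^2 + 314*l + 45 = 42*l^3 + 300*l^2 + 288*l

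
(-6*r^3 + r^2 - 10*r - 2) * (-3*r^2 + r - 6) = 18*r^5 - 9*r^4 + 67*r^3 - 10*r^2 + 58*r + 12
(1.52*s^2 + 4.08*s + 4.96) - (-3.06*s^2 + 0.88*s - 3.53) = 4.58*s^2 + 3.2*s + 8.49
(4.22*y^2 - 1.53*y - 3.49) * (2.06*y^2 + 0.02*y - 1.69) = 8.6932*y^4 - 3.0674*y^3 - 14.3518*y^2 + 2.5159*y + 5.8981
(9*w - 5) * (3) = 27*w - 15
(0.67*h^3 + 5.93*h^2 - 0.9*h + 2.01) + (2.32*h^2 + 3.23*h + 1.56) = 0.67*h^3 + 8.25*h^2 + 2.33*h + 3.57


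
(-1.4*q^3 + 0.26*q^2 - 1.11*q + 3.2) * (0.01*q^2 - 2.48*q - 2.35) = -0.014*q^5 + 3.4746*q^4 + 2.6341*q^3 + 2.1738*q^2 - 5.3275*q - 7.52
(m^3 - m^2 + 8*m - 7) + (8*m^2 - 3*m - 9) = m^3 + 7*m^2 + 5*m - 16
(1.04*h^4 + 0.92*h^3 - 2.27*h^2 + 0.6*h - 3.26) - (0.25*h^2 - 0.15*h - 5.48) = 1.04*h^4 + 0.92*h^3 - 2.52*h^2 + 0.75*h + 2.22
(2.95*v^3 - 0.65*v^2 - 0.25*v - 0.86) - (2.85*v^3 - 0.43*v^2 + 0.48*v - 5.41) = 0.1*v^3 - 0.22*v^2 - 0.73*v + 4.55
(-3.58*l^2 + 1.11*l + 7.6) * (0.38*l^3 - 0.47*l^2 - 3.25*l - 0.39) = -1.3604*l^5 + 2.1044*l^4 + 14.0013*l^3 - 5.7833*l^2 - 25.1329*l - 2.964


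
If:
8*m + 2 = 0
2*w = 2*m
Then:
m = -1/4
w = -1/4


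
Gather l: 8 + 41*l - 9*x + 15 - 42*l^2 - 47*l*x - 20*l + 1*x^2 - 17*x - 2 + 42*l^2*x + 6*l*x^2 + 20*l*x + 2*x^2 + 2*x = l^2*(42*x - 42) + l*(6*x^2 - 27*x + 21) + 3*x^2 - 24*x + 21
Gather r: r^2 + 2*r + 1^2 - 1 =r^2 + 2*r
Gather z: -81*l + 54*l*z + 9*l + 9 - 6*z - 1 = -72*l + z*(54*l - 6) + 8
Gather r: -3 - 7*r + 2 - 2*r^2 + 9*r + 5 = -2*r^2 + 2*r + 4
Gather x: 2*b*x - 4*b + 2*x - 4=-4*b + x*(2*b + 2) - 4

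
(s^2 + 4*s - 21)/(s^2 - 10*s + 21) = (s + 7)/(s - 7)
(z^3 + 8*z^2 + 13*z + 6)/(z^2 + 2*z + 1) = z + 6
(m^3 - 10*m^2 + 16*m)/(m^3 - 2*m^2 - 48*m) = (m - 2)/(m + 6)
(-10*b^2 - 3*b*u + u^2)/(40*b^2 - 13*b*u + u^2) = (2*b + u)/(-8*b + u)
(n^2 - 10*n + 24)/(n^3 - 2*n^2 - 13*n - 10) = (-n^2 + 10*n - 24)/(-n^3 + 2*n^2 + 13*n + 10)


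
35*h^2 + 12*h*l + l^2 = (5*h + l)*(7*h + l)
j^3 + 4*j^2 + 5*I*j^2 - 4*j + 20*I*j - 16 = (j + 4)*(j + I)*(j + 4*I)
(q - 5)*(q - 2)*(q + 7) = q^3 - 39*q + 70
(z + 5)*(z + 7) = z^2 + 12*z + 35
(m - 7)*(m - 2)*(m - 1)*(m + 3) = m^4 - 7*m^3 - 7*m^2 + 55*m - 42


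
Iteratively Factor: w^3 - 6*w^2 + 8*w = (w)*(w^2 - 6*w + 8) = w*(w - 4)*(w - 2)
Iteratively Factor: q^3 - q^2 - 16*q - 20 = (q - 5)*(q^2 + 4*q + 4) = (q - 5)*(q + 2)*(q + 2)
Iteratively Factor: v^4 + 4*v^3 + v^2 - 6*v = (v + 3)*(v^3 + v^2 - 2*v) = v*(v + 3)*(v^2 + v - 2) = v*(v + 2)*(v + 3)*(v - 1)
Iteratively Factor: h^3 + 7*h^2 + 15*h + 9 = (h + 3)*(h^2 + 4*h + 3) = (h + 1)*(h + 3)*(h + 3)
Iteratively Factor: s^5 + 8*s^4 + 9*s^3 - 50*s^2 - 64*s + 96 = (s + 3)*(s^4 + 5*s^3 - 6*s^2 - 32*s + 32) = (s - 2)*(s + 3)*(s^3 + 7*s^2 + 8*s - 16) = (s - 2)*(s - 1)*(s + 3)*(s^2 + 8*s + 16) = (s - 2)*(s - 1)*(s + 3)*(s + 4)*(s + 4)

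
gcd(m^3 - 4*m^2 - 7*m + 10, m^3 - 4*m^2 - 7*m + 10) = m^3 - 4*m^2 - 7*m + 10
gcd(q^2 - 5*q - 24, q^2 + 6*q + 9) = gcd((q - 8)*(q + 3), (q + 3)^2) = q + 3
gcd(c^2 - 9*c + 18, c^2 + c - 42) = c - 6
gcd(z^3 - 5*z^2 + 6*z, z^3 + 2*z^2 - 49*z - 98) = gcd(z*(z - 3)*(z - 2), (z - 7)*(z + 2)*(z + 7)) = 1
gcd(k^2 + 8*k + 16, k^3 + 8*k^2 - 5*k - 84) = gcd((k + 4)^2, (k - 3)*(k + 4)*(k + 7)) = k + 4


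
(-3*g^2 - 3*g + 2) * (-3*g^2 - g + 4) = 9*g^4 + 12*g^3 - 15*g^2 - 14*g + 8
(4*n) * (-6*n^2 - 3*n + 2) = -24*n^3 - 12*n^2 + 8*n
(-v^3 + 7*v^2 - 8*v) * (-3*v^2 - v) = 3*v^5 - 20*v^4 + 17*v^3 + 8*v^2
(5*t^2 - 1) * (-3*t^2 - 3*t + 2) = -15*t^4 - 15*t^3 + 13*t^2 + 3*t - 2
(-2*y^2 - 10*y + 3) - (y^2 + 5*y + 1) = -3*y^2 - 15*y + 2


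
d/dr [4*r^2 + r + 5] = 8*r + 1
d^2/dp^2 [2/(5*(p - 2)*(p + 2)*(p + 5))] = 4*(6*p^4 + 40*p^3 + 63*p^2 + 116)/(5*(p^9 + 15*p^8 + 63*p^7 - 55*p^6 - 852*p^5 - 780*p^4 + 3536*p^3 + 5040*p^2 - 4800*p - 8000))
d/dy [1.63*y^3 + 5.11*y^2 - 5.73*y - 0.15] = 4.89*y^2 + 10.22*y - 5.73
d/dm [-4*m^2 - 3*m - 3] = -8*m - 3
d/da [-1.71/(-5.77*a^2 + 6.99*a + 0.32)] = (11.9529 - 19.7334*a)/(-5.77*a^2 + 6.99*a + 0.32)^2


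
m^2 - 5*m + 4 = (m - 4)*(m - 1)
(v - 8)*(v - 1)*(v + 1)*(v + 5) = v^4 - 3*v^3 - 41*v^2 + 3*v + 40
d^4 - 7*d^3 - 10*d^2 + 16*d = d*(d - 8)*(d - 1)*(d + 2)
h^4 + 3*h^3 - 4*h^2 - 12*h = h*(h - 2)*(h + 2)*(h + 3)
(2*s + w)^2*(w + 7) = 4*s^2*w + 28*s^2 + 4*s*w^2 + 28*s*w + w^3 + 7*w^2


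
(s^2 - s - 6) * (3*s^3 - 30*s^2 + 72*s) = 3*s^5 - 33*s^4 + 84*s^3 + 108*s^2 - 432*s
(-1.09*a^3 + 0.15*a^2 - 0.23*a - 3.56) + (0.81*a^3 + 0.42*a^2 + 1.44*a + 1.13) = -0.28*a^3 + 0.57*a^2 + 1.21*a - 2.43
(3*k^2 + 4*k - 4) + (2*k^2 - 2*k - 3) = 5*k^2 + 2*k - 7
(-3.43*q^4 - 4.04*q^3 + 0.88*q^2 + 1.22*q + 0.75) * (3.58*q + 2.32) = -12.2794*q^5 - 22.4208*q^4 - 6.2224*q^3 + 6.4092*q^2 + 5.5154*q + 1.74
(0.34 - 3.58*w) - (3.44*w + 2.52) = -7.02*w - 2.18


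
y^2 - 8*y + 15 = (y - 5)*(y - 3)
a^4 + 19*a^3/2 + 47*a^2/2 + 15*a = a*(a + 1)*(a + 5/2)*(a + 6)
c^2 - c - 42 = (c - 7)*(c + 6)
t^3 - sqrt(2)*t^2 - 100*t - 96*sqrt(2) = (t - 8*sqrt(2))*(t + sqrt(2))*(t + 6*sqrt(2))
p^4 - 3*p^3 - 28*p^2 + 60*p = p*(p - 6)*(p - 2)*(p + 5)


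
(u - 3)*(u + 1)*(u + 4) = u^3 + 2*u^2 - 11*u - 12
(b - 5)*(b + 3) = b^2 - 2*b - 15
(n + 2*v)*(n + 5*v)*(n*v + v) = n^3*v + 7*n^2*v^2 + n^2*v + 10*n*v^3 + 7*n*v^2 + 10*v^3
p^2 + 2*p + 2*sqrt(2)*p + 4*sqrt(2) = (p + 2)*(p + 2*sqrt(2))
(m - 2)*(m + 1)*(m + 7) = m^3 + 6*m^2 - 9*m - 14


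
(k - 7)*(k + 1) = k^2 - 6*k - 7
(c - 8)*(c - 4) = c^2 - 12*c + 32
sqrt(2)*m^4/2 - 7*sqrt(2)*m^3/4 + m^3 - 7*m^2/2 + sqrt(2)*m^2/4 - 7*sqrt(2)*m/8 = m*(m - 7/2)*(m + sqrt(2)/2)*(sqrt(2)*m/2 + 1/2)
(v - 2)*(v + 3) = v^2 + v - 6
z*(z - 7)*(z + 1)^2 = z^4 - 5*z^3 - 13*z^2 - 7*z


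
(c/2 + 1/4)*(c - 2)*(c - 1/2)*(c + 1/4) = c^4/2 - 7*c^3/8 - 3*c^2/8 + 7*c/32 + 1/16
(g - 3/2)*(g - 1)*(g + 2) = g^3 - g^2/2 - 7*g/2 + 3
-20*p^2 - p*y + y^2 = (-5*p + y)*(4*p + y)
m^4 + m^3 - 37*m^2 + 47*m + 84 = (m - 4)*(m - 3)*(m + 1)*(m + 7)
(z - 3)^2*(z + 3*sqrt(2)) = z^3 - 6*z^2 + 3*sqrt(2)*z^2 - 18*sqrt(2)*z + 9*z + 27*sqrt(2)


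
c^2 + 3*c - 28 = (c - 4)*(c + 7)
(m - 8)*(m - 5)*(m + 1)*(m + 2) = m^4 - 10*m^3 + 3*m^2 + 94*m + 80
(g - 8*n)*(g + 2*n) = g^2 - 6*g*n - 16*n^2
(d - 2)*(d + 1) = d^2 - d - 2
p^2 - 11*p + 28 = (p - 7)*(p - 4)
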